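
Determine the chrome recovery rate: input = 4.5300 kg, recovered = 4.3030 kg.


Formula: Recovery = recovered / input * 100
Substituting: Recovery = 4.3030 / 4.5300 * 100
Result: 94.9890 %


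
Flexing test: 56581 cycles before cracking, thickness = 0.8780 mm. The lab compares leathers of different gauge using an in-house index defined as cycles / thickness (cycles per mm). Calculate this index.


Formula: Index = cycles / thickness
Substituting: Index = 56581 / 0.8780
Result: 64443.0524 cycles/mm


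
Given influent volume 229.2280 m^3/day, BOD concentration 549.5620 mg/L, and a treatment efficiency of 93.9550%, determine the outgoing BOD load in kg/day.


Load_in = volume * conc / 1000 = 229.2280 * 549.5620 / 1000 = 125.9750 kg/day
Removed = Load_in * eff / 100 = 125.9750 * 93.9550 / 100 = 118.3598 kg/day
Load_out = Load_in - Removed = 125.9750 - 118.3598 = 7.6152 kg/day


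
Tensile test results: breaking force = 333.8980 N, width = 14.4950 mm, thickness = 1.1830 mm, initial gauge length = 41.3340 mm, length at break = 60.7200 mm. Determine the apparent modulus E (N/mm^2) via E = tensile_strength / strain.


TS = F / (w * t) = 333.8980 / (14.4950 * 1.1830) = 19.4720 N/mm^2
strain = (Lf - L0) / L0 = (60.7200 - 41.3340) / 41.3340 = 0.4690
E = TS / strain = 19.4720 / 0.4690 = 41.5174 N/mm^2


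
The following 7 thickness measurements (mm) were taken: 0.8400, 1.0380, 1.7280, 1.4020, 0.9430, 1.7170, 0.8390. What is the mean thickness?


Formula: Average = sum / n
Substituting: Average = 8.5070 / 7
Result: 1.2153 mm


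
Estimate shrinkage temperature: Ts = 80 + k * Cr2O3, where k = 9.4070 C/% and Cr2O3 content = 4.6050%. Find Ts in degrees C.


Formula: Ts = 80 + k * Cr2O3
Substituting: Ts = 80 + 9.4070 * 4.6050
Result: 123.3192 C


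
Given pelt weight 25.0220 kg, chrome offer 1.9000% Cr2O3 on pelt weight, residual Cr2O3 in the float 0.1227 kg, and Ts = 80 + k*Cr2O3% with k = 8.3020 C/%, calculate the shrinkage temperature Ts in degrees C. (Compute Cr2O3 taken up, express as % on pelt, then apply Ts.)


Offered = pelt * offer_pct / 100 = 25.0220 * 1.9000 / 100 = 0.4754 kg
Uptake = offered - residual = 0.4754 - 0.1227 = 0.3527 kg
Cr2O3% on pelt = uptake / pelt * 100 = 0.3527 / 25.0220 * 100 = 1.4096 %
Ts = 80 + k * Cr2O3% = 80 + 8.3020 * 1.4096 = 91.7028 C


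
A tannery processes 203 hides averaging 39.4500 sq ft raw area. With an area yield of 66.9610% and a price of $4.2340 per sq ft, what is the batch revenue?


Raw_total = N * avg_area = 203 * 39.4500 = 8008.3500 sq ft
Finished = Raw_total * yield / 100 = 8008.3500 * 66.9610 / 100 = 5362.4712 sq ft
Value = Finished * price = 5362.4712 * 4.2340 = 22704.7032 $


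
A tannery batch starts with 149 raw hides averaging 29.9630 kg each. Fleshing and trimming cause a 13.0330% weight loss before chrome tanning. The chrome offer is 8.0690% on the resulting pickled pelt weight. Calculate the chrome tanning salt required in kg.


Total_raw = N * avg_wt = 149 * 29.9630 = 4464.4870 kg
Substrate = Total_raw * (1 - loss/100) = 4464.4870 * (1 - 13.0330/100) = 3882.6304 kg
Chrome = Substrate * pct / 100 = 3882.6304 * 8.0690 / 100 = 313.2894 kg


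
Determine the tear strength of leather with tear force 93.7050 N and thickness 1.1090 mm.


Formula: Tear strength = force / thickness
Substituting: Tear strength = 93.7050 / 1.1090
Result: 84.4950 N/mm


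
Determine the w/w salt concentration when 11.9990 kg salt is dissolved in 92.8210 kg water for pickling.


Formula: Conc = salt / (water + salt) * 100
Substituting: Conc = 11.9990 / (92.8210 + 11.9990) * 100
Result: 11.4472 %


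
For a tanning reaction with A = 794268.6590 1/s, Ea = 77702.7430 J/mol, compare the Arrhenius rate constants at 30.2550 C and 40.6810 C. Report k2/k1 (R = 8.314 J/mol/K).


T1 = 30.2550 + 273.15 = 303.4050 K; T2 = 40.6810 + 273.15 = 313.8310 K
k1 = A * exp(-Ea/(R*T1)) = 794268.6590 * exp(-77702.7430/(8.314*303.4050)) = 3.3271e-08 1/s
k2 = A * exp(-Ea/(R*T2)) = 794268.6590 * exp(-77702.7430/(8.314*313.8310)) = 9.2577e-08 1/s
k2/k1 = 9.2577e-08 / 3.3271e-08 = 2.7825


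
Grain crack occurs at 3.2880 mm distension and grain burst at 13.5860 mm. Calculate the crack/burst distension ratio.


Formula: Ratio = crack / burst
Substituting: Ratio = 3.2880 / 13.5860
Result: 0.2420


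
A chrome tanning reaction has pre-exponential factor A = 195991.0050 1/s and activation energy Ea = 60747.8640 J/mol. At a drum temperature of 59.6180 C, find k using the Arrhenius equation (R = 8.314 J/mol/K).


T_K = T_C + 273.15 = 59.6180 + 273.15 = 332.7680 K
exponent = -Ea / (R * T_K) = -60747.8640 / (8.314 * 332.7680) = -21.9573
k = A * exp(exponent) = 195991.0050 * exp(-21.9573) = 5.7055e-05 1/s


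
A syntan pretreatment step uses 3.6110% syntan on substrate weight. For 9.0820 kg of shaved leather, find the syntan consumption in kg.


Formula: Syntan = substrate * pct / 100
Substituting: Syntan = 9.0820 * 3.6110 / 100
Result: 0.3280 kg


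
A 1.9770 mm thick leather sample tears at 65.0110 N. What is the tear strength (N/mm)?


Formula: Tear strength = force / thickness
Substituting: Tear strength = 65.0110 / 1.9770
Result: 32.8837 N/mm


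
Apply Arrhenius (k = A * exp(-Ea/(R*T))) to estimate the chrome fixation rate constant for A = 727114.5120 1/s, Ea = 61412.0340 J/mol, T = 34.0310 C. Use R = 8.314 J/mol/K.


T_K = T_C + 273.15 = 34.0310 + 273.15 = 307.1810 K
exponent = -Ea / (R * T_K) = -61412.0340 / (8.314 * 307.1810) = -24.0463
k = A * exp(exponent) = 727114.5120 * exp(-24.0463) = 2.6206e-05 1/s


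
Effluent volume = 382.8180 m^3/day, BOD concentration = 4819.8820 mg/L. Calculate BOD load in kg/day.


Formula: BOD_load = volume * conc / 1000
Substituting: BOD_load = 382.8180 * 4819.8820 / 1000
Result: 1845.1376 kg/day


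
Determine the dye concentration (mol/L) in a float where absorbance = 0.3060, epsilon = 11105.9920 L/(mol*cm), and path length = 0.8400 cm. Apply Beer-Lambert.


Formula: c = A / (epsilon * l)
Substituting: c = 0.3060 / (11105.9920 * 0.8400)
Result: 3.2801e-05 mol/L


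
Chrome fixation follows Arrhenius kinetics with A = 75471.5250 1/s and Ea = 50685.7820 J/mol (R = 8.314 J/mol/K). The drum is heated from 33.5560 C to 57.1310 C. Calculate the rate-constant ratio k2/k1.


T1 = 33.5560 + 273.15 = 306.7060 K; T2 = 57.1310 + 273.15 = 330.2810 K
k1 = A * exp(-Ea/(R*T1)) = 75471.5250 * exp(-50685.7820/(8.314*306.7060)) = 1.7589e-04 1/s
k2 = A * exp(-Ea/(R*T2)) = 75471.5250 * exp(-50685.7820/(8.314*330.2810)) = 7.2682e-04 1/s
k2/k1 = 7.2682e-04 / 1.7589e-04 = 4.1322


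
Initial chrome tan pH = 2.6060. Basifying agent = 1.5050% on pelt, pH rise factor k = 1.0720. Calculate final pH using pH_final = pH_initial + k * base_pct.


Formula: pH_final = pH_initial + k * base_pct
Substituting: pH_final = 2.6060 + 1.0720 * 1.5050
Result: 4.2194


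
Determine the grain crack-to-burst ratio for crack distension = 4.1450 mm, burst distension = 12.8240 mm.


Formula: Ratio = crack / burst
Substituting: Ratio = 4.1450 / 12.8240
Result: 0.3232


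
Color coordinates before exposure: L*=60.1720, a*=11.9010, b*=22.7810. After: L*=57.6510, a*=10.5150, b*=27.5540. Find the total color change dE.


dL = -2.5210, da = -1.3860, db = 4.7730
dE = sqrt((-2.5210)^2 + (-1.3860)^2 + 4.7730^2) = 5.5730


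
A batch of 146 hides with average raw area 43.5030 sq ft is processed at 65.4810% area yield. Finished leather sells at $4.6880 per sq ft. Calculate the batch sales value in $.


Raw_total = N * avg_area = 146 * 43.5030 = 6351.4380 sq ft
Finished = Raw_total * yield / 100 = 6351.4380 * 65.4810 / 100 = 4158.9851 sq ft
Value = Finished * price = 4158.9851 * 4.6880 = 19497.3222 $


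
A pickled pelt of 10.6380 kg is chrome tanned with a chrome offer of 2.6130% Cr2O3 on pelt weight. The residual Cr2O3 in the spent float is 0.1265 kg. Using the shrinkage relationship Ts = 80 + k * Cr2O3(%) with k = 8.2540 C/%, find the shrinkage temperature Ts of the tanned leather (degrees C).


Offered = pelt * offer_pct / 100 = 10.6380 * 2.6130 / 100 = 0.2780 kg
Uptake = offered - residual = 0.2780 - 0.1265 = 0.1515 kg
Cr2O3% on pelt = uptake / pelt * 100 = 0.1515 / 10.6380 * 100 = 1.4239 %
Ts = 80 + k * Cr2O3% = 80 + 8.2540 * 1.4239 = 91.7526 C


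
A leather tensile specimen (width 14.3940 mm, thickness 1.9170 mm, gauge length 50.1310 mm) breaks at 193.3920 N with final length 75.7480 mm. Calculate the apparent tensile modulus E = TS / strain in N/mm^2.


TS = F / (w * t) = 193.3920 / (14.3940 * 1.9170) = 7.0087 N/mm^2
strain = (Lf - L0) / L0 = (75.7480 - 50.1310) / 50.1310 = 0.5110
E = TS / strain = 7.0087 / 0.5110 = 13.7155 N/mm^2


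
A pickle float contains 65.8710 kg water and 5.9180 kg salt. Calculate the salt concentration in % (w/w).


Formula: Conc = salt / (water + salt) * 100
Substituting: Conc = 5.9180 / (65.8710 + 5.9180) * 100
Result: 8.2436 %


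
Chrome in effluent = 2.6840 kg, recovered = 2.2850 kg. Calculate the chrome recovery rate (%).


Formula: Recovery = recovered / input * 100
Substituting: Recovery = 2.2850 / 2.6840 * 100
Result: 85.1341 %


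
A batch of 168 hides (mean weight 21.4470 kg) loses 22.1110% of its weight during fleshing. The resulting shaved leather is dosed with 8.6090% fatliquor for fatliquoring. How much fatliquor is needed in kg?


Total_raw = N * avg_wt = 168 * 21.4470 = 3603.0960 kg
Substrate = Total_raw * (1 - loss/100) = 3603.0960 * (1 - 22.1110/100) = 2806.4154 kg
Fat = Substrate * pct / 100 = 2806.4154 * 8.6090 / 100 = 241.6043 kg


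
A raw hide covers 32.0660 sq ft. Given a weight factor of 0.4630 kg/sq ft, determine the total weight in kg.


Formula: Weight = area * weight_per_sqft
Substituting: Weight = 32.0660 * 0.4630
Result: 14.8466 kg


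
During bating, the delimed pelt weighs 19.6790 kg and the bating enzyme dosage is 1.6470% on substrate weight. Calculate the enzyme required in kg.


Formula: Enzyme = substrate * pct / 100
Substituting: Enzyme = 19.6790 * 1.6470 / 100
Result: 0.3241 kg


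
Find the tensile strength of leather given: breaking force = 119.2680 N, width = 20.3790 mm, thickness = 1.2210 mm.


Formula: TS = force / (width * thickness)
Substituting: TS = 119.2680 / (20.3790 * 1.2210)
Result: 4.7932 N/mm^2


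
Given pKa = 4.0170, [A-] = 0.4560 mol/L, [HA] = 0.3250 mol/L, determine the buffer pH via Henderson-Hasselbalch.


ratio = [A-] / [HA] = 0.4560 / 0.3250 = 1.4031
log10(ratio) = 0.1471
pH = pKa + log10(ratio) = 4.0170 + 0.1471 = 4.1641


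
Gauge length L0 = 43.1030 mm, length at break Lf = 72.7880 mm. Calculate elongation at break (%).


Formula: Elongation = (Lf - L0) / L0 * 100
Substituting: Elongation = (72.7880 - 43.1030) / 43.1030 * 100
Result: 68.8699 %


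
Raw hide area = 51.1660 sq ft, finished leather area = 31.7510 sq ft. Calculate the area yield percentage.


Formula: Yield = finished / raw * 100
Substituting: Yield = 31.7510 / 51.1660 * 100
Result: 62.0549 %


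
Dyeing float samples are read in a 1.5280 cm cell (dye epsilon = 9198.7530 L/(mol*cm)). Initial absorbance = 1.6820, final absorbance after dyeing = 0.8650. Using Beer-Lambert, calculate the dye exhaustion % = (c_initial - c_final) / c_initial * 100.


c_initial = A_i / (epsilon * l) = 1.6820 / (9198.7530 * 1.5280) = 1.1967e-04 mol/L
c_final = A_f / (epsilon * l) = 0.8650 / (9198.7530 * 1.5280) = 6.1541e-05 mol/L
Exhaustion = (c_initial - c_final) / c_initial * 100 = (1.1967e-04 - 6.1541e-05) / 1.1967e-04 * 100 = 48.5731 %


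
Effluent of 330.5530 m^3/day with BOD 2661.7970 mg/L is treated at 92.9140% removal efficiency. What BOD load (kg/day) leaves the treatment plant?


Load_in = volume * conc / 1000 = 330.5530 * 2661.7970 / 1000 = 879.8650 kg/day
Removed = Load_in * eff / 100 = 879.8650 * 92.9140 / 100 = 817.5178 kg/day
Load_out = Load_in - Removed = 879.8650 - 817.5178 = 62.3472 kg/day


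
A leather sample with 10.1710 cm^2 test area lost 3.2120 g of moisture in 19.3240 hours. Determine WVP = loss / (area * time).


Formula: WVP = loss / (area * time)
Substituting: WVP = 3.2120 / (10.1710 * 19.3240)
Result: 0.0163424 g/(cm^2*hr)


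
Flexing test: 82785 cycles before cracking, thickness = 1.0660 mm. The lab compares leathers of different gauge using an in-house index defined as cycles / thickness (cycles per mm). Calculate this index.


Formula: Index = cycles / thickness
Substituting: Index = 82785 / 1.0660
Result: 77659.4747 cycles/mm


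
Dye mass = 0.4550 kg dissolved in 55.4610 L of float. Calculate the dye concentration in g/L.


Formula: Conc = dye_mass(kg) / volume(L) * 1000
Substituting: Conc = 0.4550 / 55.4610 * 1000
Result: 8.2040 g/L


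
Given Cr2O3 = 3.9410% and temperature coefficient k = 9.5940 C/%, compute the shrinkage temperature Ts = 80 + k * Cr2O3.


Formula: Ts = 80 + k * Cr2O3
Substituting: Ts = 80 + 9.5940 * 3.9410
Result: 117.8100 C


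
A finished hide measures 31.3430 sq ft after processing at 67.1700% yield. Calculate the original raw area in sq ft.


Formula: raw = finished * 100 / yield
Substituting: raw = 31.3430 * 100 / 67.1700
Result: 46.6622 sq ft


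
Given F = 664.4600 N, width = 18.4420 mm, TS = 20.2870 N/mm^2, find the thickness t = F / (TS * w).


Formula: t = F / (TS * w)
Substituting: t = 664.4600 / (20.2870 * 18.4420)
Result: 1.7760 mm


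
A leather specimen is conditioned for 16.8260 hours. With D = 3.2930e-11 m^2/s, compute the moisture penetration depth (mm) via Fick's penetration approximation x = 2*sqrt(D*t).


t = 16.8260 hr * 3600 = 60573.6000 s
D * t = 3.2930e-11 * 60573.6000 = 1.9947e-06
x = 2 * sqrt(D*t) = 2 * sqrt(1.9947e-06) = 0.00282467 m = 2.8247 mm


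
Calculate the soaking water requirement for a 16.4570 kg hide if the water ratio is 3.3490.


Formula: Water = hide_weight * ratio
Substituting: Water = 16.4570 * 3.3490
Result: 55.1145 kg


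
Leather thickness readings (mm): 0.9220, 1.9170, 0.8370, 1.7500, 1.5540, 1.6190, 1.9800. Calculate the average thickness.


Formula: Average = sum / n
Substituting: Average = 10.5790 / 7
Result: 1.5113 mm


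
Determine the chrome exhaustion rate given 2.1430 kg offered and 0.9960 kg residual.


Formula: Uptake = (offered - residual) / offered * 100
Substituting: Uptake = (2.1430 - 0.9960) / 2.1430 * 100
Result: 53.5231 %


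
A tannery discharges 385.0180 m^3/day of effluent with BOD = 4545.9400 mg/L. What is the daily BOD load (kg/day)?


Formula: BOD_load = volume * conc / 1000
Substituting: BOD_load = 385.0180 * 4545.9400 / 1000
Result: 1750.2687 kg/day


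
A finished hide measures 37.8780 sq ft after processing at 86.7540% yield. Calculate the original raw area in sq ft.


Formula: raw = finished * 100 / yield
Substituting: raw = 37.8780 * 100 / 86.7540
Result: 43.6614 sq ft


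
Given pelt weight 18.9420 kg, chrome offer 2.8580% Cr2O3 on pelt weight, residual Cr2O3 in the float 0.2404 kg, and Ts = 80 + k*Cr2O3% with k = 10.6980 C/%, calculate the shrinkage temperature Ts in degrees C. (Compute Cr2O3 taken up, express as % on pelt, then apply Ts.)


Offered = pelt * offer_pct / 100 = 18.9420 * 2.8580 / 100 = 0.5414 kg
Uptake = offered - residual = 0.5414 - 0.2404 = 0.3010 kg
Cr2O3% on pelt = uptake / pelt * 100 = 0.3010 / 18.9420 * 100 = 1.5889 %
Ts = 80 + k * Cr2O3% = 80 + 10.6980 * 1.5889 = 96.9977 C


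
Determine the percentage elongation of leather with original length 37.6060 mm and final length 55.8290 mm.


Formula: Elongation = (Lf - L0) / L0 * 100
Substituting: Elongation = (55.8290 - 37.6060) / 37.6060 * 100
Result: 48.4577 %


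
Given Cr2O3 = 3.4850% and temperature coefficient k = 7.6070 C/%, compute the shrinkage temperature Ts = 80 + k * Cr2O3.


Formula: Ts = 80 + k * Cr2O3
Substituting: Ts = 80 + 7.6070 * 3.4850
Result: 106.5104 C


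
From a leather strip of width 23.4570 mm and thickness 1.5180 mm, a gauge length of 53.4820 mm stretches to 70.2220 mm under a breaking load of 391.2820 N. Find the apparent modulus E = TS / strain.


TS = F / (w * t) = 391.2820 / (23.4570 * 1.5180) = 10.9887 N/mm^2
strain = (Lf - L0) / L0 = (70.2220 - 53.4820) / 53.4820 = 0.3130
E = TS / strain = 10.9887 / 0.3130 = 35.1073 N/mm^2


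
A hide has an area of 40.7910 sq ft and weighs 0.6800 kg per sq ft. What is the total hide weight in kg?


Formula: Weight = area * weight_per_sqft
Substituting: Weight = 40.7910 * 0.6800
Result: 27.7379 kg


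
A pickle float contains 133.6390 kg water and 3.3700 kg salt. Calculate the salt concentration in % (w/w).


Formula: Conc = salt / (water + salt) * 100
Substituting: Conc = 3.3700 / (133.6390 + 3.3700) * 100
Result: 2.4597 %


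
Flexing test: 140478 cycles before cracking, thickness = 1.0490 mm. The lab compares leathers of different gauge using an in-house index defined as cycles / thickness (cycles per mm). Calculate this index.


Formula: Index = cycles / thickness
Substituting: Index = 140478 / 1.0490
Result: 133916.1106 cycles/mm


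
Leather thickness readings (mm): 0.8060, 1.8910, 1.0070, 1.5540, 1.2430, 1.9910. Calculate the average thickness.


Formula: Average = sum / n
Substituting: Average = 8.4920 / 6
Result: 1.4153 mm


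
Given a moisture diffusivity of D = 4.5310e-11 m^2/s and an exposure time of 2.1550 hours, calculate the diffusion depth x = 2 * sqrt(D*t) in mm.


t = 2.1550 hr * 3600 = 7758.0000 s
D * t = 4.5310e-11 * 7758.0000 = 3.5151e-07
x = 2 * sqrt(D*t) = 2 * sqrt(3.5151e-07) = 0.00118577 m = 1.1858 mm


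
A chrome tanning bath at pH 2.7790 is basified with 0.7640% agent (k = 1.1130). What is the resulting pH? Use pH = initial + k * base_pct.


Formula: pH_final = pH_initial + k * base_pct
Substituting: pH_final = 2.7790 + 1.1130 * 0.7640
Result: 3.6293


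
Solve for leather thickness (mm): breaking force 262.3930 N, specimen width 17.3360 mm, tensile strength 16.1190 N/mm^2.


Formula: t = F / (TS * w)
Substituting: t = 262.3930 / (16.1190 * 17.3360)
Result: 0.9390 mm


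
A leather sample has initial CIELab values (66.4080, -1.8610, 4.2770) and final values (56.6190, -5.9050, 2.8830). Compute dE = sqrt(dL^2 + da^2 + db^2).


dL = -9.7890, da = -4.0440, db = -1.3940
dE = sqrt((-9.7890)^2 + (-4.0440)^2 + (-1.3940)^2) = 10.6828


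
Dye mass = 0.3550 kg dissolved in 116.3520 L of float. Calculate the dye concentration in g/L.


Formula: Conc = dye_mass(kg) / volume(L) * 1000
Substituting: Conc = 0.3550 / 116.3520 * 1000
Result: 3.0511 g/L


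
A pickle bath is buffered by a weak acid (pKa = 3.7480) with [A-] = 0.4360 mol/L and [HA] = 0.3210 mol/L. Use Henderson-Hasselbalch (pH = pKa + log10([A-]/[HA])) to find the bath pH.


ratio = [A-] / [HA] = 0.4360 / 0.3210 = 1.3583
log10(ratio) = 0.1330
pH = pKa + log10(ratio) = 3.7480 + 0.1330 = 3.8810


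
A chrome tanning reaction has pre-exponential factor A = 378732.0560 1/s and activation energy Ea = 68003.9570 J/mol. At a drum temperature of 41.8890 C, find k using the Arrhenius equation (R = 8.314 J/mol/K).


T_K = T_C + 273.15 = 41.8890 + 273.15 = 315.0390 K
exponent = -Ea / (R * T_K) = -68003.9570 / (8.314 * 315.0390) = -25.9633
k = A * exp(exponent) = 378732.0560 * exp(-25.9633) = 2.0073e-06 1/s


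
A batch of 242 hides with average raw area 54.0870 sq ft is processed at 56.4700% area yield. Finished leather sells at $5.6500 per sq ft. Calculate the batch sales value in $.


Raw_total = N * avg_area = 242 * 54.0870 = 13089.0540 sq ft
Finished = Raw_total * yield / 100 = 13089.0540 * 56.4700 / 100 = 7391.3888 sq ft
Value = Finished * price = 7391.3888 * 5.6500 = 41761.3467 $


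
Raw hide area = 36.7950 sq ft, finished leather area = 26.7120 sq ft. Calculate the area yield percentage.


Formula: Yield = finished / raw * 100
Substituting: Yield = 26.7120 / 36.7950 * 100
Result: 72.5968 %


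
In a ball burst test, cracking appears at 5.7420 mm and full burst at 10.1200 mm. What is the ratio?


Formula: Ratio = crack / burst
Substituting: Ratio = 5.7420 / 10.1200
Result: 0.5674


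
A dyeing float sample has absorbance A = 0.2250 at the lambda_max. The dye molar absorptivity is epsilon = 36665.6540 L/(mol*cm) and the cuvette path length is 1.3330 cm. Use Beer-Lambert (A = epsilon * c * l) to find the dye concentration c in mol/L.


Formula: c = A / (epsilon * l)
Substituting: c = 0.2250 / (36665.6540 * 1.3330)
Result: 4.6036e-06 mol/L


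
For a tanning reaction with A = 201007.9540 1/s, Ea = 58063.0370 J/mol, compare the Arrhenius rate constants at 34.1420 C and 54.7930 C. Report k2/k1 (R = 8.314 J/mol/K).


T1 = 34.1420 + 273.15 = 307.2920 K; T2 = 54.7930 + 273.15 = 327.9430 K
k1 = A * exp(-Ea/(R*T1)) = 201007.9540 * exp(-58063.0370/(8.314*307.2920)) = 2.7107e-05 1/s
k2 = A * exp(-Ea/(R*T2)) = 201007.9540 * exp(-58063.0370/(8.314*327.9430)) = 1.1340e-04 1/s
k2/k1 = 1.1340e-04 / 2.7107e-05 = 4.1835


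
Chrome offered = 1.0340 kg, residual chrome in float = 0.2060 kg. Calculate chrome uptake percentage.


Formula: Uptake = (offered - residual) / offered * 100
Substituting: Uptake = (1.0340 - 0.2060) / 1.0340 * 100
Result: 80.0774 %


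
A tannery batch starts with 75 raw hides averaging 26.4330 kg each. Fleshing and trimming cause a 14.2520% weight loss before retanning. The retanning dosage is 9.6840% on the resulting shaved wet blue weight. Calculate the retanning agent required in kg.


Total_raw = N * avg_wt = 75 * 26.4330 = 1982.4750 kg
Substrate = Total_raw * (1 - loss/100) = 1982.4750 * (1 - 14.2520/100) = 1699.9327 kg
Retan = Substrate * pct / 100 = 1699.9327 * 9.6840 / 100 = 164.6215 kg


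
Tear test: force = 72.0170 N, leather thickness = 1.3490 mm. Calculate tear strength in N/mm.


Formula: Tear strength = force / thickness
Substituting: Tear strength = 72.0170 / 1.3490
Result: 53.3855 N/mm


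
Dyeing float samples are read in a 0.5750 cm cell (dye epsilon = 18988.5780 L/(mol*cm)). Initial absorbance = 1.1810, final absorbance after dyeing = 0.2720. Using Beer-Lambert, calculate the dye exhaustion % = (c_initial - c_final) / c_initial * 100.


c_initial = A_i / (epsilon * l) = 1.1810 / (18988.5780 * 0.5750) = 1.0817e-04 mol/L
c_final = A_f / (epsilon * l) = 0.2720 / (18988.5780 * 0.5750) = 2.4912e-05 mol/L
Exhaustion = (c_initial - c_final) / c_initial * 100 = (1.0817e-04 - 2.4912e-05) / 1.0817e-04 * 100 = 76.9687 %


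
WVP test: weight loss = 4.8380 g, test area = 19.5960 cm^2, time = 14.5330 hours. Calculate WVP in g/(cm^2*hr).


Formula: WVP = loss / (area * time)
Substituting: WVP = 4.8380 / (19.5960 * 14.5330)
Result: 0.016988 g/(cm^2*hr)


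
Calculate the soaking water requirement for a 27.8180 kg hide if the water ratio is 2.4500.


Formula: Water = hide_weight * ratio
Substituting: Water = 27.8180 * 2.4500
Result: 68.1541 kg


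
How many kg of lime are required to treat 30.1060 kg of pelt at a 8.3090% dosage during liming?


Formula: Lime = substrate * pct / 100
Substituting: Lime = 30.1060 * 8.3090 / 100
Result: 2.5015 kg


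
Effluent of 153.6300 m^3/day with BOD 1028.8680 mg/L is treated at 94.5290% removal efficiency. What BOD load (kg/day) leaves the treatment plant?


Load_in = volume * conc / 1000 = 153.6300 * 1028.8680 / 1000 = 158.0650 kg/day
Removed = Load_in * eff / 100 = 158.0650 * 94.5290 / 100 = 149.4173 kg/day
Load_out = Load_in - Removed = 158.0650 - 149.4173 = 8.6477 kg/day


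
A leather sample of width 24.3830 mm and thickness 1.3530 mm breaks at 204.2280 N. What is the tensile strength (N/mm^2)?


Formula: TS = force / (width * thickness)
Substituting: TS = 204.2280 / (24.3830 * 1.3530)
Result: 6.1906 N/mm^2


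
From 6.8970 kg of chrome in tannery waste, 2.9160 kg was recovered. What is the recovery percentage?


Formula: Recovery = recovered / input * 100
Substituting: Recovery = 2.9160 / 6.8970 * 100
Result: 42.2793 %


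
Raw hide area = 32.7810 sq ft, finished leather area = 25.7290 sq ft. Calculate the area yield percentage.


Formula: Yield = finished / raw * 100
Substituting: Yield = 25.7290 / 32.7810 * 100
Result: 78.4875 %


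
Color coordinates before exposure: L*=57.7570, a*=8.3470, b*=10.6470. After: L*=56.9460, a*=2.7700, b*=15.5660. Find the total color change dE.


dL = -0.8110, da = -5.5770, db = 4.9190
dE = sqrt((-0.8110)^2 + (-5.5770)^2 + 4.9190^2) = 7.4805


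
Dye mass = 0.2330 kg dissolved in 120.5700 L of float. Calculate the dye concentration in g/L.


Formula: Conc = dye_mass(kg) / volume(L) * 1000
Substituting: Conc = 0.2330 / 120.5700 * 1000
Result: 1.9325 g/L


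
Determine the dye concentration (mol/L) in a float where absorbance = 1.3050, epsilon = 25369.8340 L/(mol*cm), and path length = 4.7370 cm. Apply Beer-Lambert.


Formula: c = A / (epsilon * l)
Substituting: c = 1.3050 / (25369.8340 * 4.7370)
Result: 1.0859e-05 mol/L


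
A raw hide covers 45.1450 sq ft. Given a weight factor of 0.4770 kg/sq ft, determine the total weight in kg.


Formula: Weight = area * weight_per_sqft
Substituting: Weight = 45.1450 * 0.4770
Result: 21.5342 kg


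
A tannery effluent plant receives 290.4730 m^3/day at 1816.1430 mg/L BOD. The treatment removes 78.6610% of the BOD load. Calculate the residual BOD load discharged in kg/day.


Load_in = volume * conc / 1000 = 290.4730 * 1816.1430 / 1000 = 527.5405 kg/day
Removed = Load_in * eff / 100 = 527.5405 * 78.6610 / 100 = 414.9686 kg/day
Load_out = Load_in - Removed = 527.5405 - 414.9686 = 112.5719 kg/day


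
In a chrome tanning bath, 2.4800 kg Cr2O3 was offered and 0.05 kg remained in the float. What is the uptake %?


Formula: Uptake = (offered - residual) / offered * 100
Substituting: Uptake = (2.4800 - 0.05) / 2.4800 * 100
Result: 97.9839 %


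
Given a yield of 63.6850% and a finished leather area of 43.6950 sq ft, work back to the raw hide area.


Formula: raw = finished * 100 / yield
Substituting: raw = 43.6950 * 100 / 63.6850
Result: 68.6111 sq ft


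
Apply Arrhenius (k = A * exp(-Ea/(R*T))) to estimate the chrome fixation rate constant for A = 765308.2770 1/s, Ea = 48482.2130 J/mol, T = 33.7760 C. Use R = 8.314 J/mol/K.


T_K = T_C + 273.15 = 33.7760 + 273.15 = 306.9260 K
exponent = -Ea / (R * T_K) = -48482.2130 / (8.314 * 306.9260) = -18.9993
k = A * exp(exponent) = 765308.2770 * exp(-18.9993) = 0.00429066 1/s


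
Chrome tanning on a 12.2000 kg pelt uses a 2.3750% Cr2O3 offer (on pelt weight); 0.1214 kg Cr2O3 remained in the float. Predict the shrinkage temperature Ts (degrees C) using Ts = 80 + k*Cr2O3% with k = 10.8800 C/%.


Offered = pelt * offer_pct / 100 = 12.2000 * 2.3750 / 100 = 0.2897 kg
Uptake = offered - residual = 0.2897 - 0.1214 = 0.1683 kg
Cr2O3% on pelt = uptake / pelt * 100 = 0.1683 / 12.2000 * 100 = 1.3799 %
Ts = 80 + k * Cr2O3% = 80 + 10.8800 * 1.3799 = 95.0135 C


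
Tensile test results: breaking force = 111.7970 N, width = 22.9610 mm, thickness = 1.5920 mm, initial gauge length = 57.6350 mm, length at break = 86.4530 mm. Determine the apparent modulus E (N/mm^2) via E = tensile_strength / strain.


TS = F / (w * t) = 111.7970 / (22.9610 * 1.5920) = 3.0584 N/mm^2
strain = (Lf - L0) / L0 = (86.4530 - 57.6350) / 57.6350 = 0.5000
E = TS / strain = 3.0584 / 0.5000 = 6.1167 N/mm^2


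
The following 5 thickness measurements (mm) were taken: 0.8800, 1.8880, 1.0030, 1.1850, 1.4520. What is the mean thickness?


Formula: Average = sum / n
Substituting: Average = 6.4080 / 5
Result: 1.2816 mm


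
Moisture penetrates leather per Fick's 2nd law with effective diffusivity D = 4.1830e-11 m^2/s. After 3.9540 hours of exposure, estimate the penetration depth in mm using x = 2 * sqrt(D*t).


t = 3.9540 hr * 3600 = 14234.4000 s
D * t = 4.1830e-11 * 14234.4000 = 5.9542e-07
x = 2 * sqrt(D*t) = 2 * sqrt(5.9542e-07) = 0.00154328 m = 1.5433 mm


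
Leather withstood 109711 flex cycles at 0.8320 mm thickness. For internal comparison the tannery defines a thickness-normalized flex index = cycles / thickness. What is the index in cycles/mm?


Formula: Index = cycles / thickness
Substituting: Index = 109711 / 0.8320
Result: 131864.1827 cycles/mm


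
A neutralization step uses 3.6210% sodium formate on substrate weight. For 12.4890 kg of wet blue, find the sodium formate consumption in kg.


Formula: Neutralizer = substrate * pct / 100
Substituting: Neutralizer = 12.4890 * 3.6210 / 100
Result: 0.4522 kg


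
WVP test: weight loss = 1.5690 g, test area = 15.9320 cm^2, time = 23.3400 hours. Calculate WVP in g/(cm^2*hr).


Formula: WVP = loss / (area * time)
Substituting: WVP = 1.5690 / (15.9320 * 23.3400)
Result: 0.00421941 g/(cm^2*hr)


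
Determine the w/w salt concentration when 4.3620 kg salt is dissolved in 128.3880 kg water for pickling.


Formula: Conc = salt / (water + salt) * 100
Substituting: Conc = 4.3620 / (128.3880 + 4.3620) * 100
Result: 3.2859 %


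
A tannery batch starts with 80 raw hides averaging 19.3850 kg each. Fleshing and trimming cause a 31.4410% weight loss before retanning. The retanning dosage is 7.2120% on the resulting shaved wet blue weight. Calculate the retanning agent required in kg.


Total_raw = N * avg_wt = 80 * 19.3850 = 1550.8000 kg
Substrate = Total_raw * (1 - loss/100) = 1550.8000 * (1 - 31.4410/100) = 1063.2130 kg
Retan = Substrate * pct / 100 = 1063.2130 * 7.2120 / 100 = 76.6789 kg


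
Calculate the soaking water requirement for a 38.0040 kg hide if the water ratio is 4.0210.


Formula: Water = hide_weight * ratio
Substituting: Water = 38.0040 * 4.0210
Result: 152.8141 kg


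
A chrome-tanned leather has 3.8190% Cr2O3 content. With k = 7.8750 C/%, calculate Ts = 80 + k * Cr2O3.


Formula: Ts = 80 + k * Cr2O3
Substituting: Ts = 80 + 7.8750 * 3.8190
Result: 110.0746 C


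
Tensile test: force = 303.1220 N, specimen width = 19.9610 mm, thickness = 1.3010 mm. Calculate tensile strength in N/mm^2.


Formula: TS = force / (width * thickness)
Substituting: TS = 303.1220 / (19.9610 * 1.3010)
Result: 11.6723 N/mm^2


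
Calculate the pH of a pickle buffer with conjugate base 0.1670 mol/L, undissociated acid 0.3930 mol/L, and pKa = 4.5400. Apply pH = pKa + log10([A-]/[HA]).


ratio = [A-] / [HA] = 0.1670 / 0.3930 = 0.4249
log10(ratio) = -0.3717
pH = pKa + log10(ratio) = 4.5400 - 0.3717 = 4.1683


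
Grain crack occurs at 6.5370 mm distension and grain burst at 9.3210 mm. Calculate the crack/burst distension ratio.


Formula: Ratio = crack / burst
Substituting: Ratio = 6.5370 / 9.3210
Result: 0.7013


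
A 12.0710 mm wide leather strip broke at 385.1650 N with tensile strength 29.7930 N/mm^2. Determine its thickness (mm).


Formula: t = F / (TS * w)
Substituting: t = 385.1650 / (29.7930 * 12.0710)
Result: 1.0710 mm


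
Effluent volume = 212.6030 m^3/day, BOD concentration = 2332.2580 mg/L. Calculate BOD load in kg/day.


Formula: BOD_load = volume * conc / 1000
Substituting: BOD_load = 212.6030 * 2332.2580 / 1000
Result: 495.8450 kg/day


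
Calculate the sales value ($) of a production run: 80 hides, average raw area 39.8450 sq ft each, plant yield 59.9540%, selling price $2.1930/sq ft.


Raw_total = N * avg_area = 80 * 39.8450 = 3187.6000 sq ft
Finished = Raw_total * yield / 100 = 3187.6000 * 59.9540 / 100 = 1911.0937 sq ft
Value = Finished * price = 1911.0937 * 2.1930 = 4191.0285 $


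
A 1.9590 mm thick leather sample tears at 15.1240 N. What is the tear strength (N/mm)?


Formula: Tear strength = force / thickness
Substituting: Tear strength = 15.1240 / 1.9590
Result: 7.7203 N/mm


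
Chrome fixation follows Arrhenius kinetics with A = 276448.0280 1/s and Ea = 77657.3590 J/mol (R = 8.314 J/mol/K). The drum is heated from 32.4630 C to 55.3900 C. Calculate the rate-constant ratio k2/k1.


T1 = 32.4630 + 273.15 = 305.6130 K; T2 = 55.3900 + 273.15 = 328.5400 K
k1 = A * exp(-Ea/(R*T1)) = 276448.0280 * exp(-77657.3590/(8.314*305.6130)) = 1.4727e-08 1/s
k2 = A * exp(-Ea/(R*T2)) = 276448.0280 * exp(-77657.3590/(8.314*328.5400)) = 1.2428e-07 1/s
k2/k1 = 1.2428e-07 / 1.4727e-08 = 8.4389


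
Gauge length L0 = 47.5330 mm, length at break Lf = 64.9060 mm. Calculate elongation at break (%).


Formula: Elongation = (Lf - L0) / L0 * 100
Substituting: Elongation = (64.9060 - 47.5330) / 47.5330 * 100
Result: 36.5493 %


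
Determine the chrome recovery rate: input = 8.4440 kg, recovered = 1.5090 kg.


Formula: Recovery = recovered / input * 100
Substituting: Recovery = 1.5090 / 8.4440 * 100
Result: 17.8707 %


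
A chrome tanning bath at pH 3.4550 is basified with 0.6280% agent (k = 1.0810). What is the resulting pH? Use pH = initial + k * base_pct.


Formula: pH_final = pH_initial + k * base_pct
Substituting: pH_final = 3.4550 + 1.0810 * 0.6280
Result: 4.1339


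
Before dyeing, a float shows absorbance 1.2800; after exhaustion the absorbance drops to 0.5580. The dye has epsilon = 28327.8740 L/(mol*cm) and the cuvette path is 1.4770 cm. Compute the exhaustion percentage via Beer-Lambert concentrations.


c_initial = A_i / (epsilon * l) = 1.2800 / (28327.8740 * 1.4770) = 3.0593e-05 mol/L
c_final = A_f / (epsilon * l) = 0.5580 / (28327.8740 * 1.4770) = 1.3336e-05 mol/L
Exhaustion = (c_initial - c_final) / c_initial * 100 = (3.0593e-05 - 1.3336e-05) / 3.0593e-05 * 100 = 56.4062 %


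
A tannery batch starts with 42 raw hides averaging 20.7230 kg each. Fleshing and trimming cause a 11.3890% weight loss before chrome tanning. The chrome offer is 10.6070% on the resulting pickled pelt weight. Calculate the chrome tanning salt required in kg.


Total_raw = N * avg_wt = 42 * 20.7230 = 870.3660 kg
Substrate = Total_raw * (1 - loss/100) = 870.3660 * (1 - 11.3890/100) = 771.2400 kg
Chrome = Substrate * pct / 100 = 771.2400 * 10.6070 / 100 = 81.8054 kg


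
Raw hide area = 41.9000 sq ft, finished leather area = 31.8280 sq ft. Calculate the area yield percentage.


Formula: Yield = finished / raw * 100
Substituting: Yield = 31.8280 / 41.9000 * 100
Result: 75.9618 %


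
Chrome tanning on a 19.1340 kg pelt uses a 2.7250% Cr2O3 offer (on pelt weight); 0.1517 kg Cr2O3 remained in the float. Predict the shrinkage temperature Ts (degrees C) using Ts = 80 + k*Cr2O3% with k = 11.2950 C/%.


Offered = pelt * offer_pct / 100 = 19.1340 * 2.7250 / 100 = 0.5214 kg
Uptake = offered - residual = 0.5214 - 0.1517 = 0.3697 kg
Cr2O3% on pelt = uptake / pelt * 100 = 0.3697 / 19.1340 * 100 = 1.9322 %
Ts = 80 + k * Cr2O3% = 80 + 11.2950 * 1.9322 = 101.8239 C


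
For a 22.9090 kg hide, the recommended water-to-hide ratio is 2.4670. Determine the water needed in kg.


Formula: Water = hide_weight * ratio
Substituting: Water = 22.9090 * 2.4670
Result: 56.5165 kg


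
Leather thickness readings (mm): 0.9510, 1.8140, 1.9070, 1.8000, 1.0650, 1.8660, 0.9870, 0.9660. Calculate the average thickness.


Formula: Average = sum / n
Substituting: Average = 11.3560 / 8
Result: 1.4195 mm


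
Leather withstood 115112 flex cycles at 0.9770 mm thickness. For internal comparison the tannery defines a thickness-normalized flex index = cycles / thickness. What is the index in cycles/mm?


Formula: Index = cycles / thickness
Substituting: Index = 115112 / 0.9770
Result: 117821.9038 cycles/mm


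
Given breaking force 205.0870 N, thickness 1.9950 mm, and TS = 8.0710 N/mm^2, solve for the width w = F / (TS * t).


Formula: w = F / (TS * t)
Substituting: w = 205.0870 / (8.0710 * 1.9950)
Result: 12.7370 mm


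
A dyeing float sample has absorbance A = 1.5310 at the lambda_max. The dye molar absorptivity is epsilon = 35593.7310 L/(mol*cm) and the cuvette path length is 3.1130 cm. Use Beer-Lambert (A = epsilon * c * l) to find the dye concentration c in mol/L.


Formula: c = A / (epsilon * l)
Substituting: c = 1.5310 / (35593.7310 * 3.1130)
Result: 1.3817e-05 mol/L


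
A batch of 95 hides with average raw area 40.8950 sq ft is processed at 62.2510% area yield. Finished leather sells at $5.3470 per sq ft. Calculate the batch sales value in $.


Raw_total = N * avg_area = 95 * 40.8950 = 3885.0250 sq ft
Finished = Raw_total * yield / 100 = 3885.0250 * 62.2510 / 100 = 2418.4669 sq ft
Value = Finished * price = 2418.4669 * 5.3470 = 12931.5426 $


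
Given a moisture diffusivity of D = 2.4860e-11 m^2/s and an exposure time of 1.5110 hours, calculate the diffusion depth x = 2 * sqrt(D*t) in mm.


t = 1.5110 hr * 3600 = 5439.6000 s
D * t = 2.4860e-11 * 5439.6000 = 1.3523e-07
x = 2 * sqrt(D*t) = 2 * sqrt(1.3523e-07) = 7.3547e-04 m = 0.7355 mm


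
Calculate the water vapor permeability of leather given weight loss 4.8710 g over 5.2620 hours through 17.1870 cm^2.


Formula: WVP = loss / (area * time)
Substituting: WVP = 4.8710 / (17.1870 * 5.2620)
Result: 0.0538601 g/(cm^2*hr)


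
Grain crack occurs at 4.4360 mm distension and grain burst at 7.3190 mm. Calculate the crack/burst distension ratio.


Formula: Ratio = crack / burst
Substituting: Ratio = 4.4360 / 7.3190
Result: 0.6061


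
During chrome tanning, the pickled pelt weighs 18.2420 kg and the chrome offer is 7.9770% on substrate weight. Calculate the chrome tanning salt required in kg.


Formula: Chrome = substrate * pct / 100
Substituting: Chrome = 18.2420 * 7.9770 / 100
Result: 1.4552 kg


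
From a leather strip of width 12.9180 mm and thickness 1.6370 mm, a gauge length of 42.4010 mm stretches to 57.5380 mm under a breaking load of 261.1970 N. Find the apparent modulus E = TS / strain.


TS = F / (w * t) = 261.1970 / (12.9180 * 1.6370) = 12.3516 N/mm^2
strain = (Lf - L0) / L0 = (57.5380 - 42.4010) / 42.4010 = 0.3570
E = TS / strain = 12.3516 / 0.3570 = 34.5988 N/mm^2


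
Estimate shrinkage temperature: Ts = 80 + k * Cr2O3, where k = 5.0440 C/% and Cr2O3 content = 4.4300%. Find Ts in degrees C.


Formula: Ts = 80 + k * Cr2O3
Substituting: Ts = 80 + 5.0440 * 4.4300
Result: 102.3449 C


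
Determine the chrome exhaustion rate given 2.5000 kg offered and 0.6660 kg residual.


Formula: Uptake = (offered - residual) / offered * 100
Substituting: Uptake = (2.5000 - 0.6660) / 2.5000 * 100
Result: 73.3600 %


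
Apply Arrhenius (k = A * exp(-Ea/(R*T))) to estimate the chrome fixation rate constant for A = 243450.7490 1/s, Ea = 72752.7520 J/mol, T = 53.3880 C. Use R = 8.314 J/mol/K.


T_K = T_C + 273.15 = 53.3880 + 273.15 = 326.5380 K
exponent = -Ea / (R * T_K) = -72752.7520 / (8.314 * 326.5380) = -26.7982
k = A * exp(exponent) = 243450.7490 * exp(-26.7982) = 5.5989e-07 1/s


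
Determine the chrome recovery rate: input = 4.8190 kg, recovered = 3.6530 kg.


Formula: Recovery = recovered / input * 100
Substituting: Recovery = 3.6530 / 4.8190 * 100
Result: 75.8041 %


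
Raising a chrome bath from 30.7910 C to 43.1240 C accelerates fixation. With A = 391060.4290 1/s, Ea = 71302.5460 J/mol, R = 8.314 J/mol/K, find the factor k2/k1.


T1 = 30.7910 + 273.15 = 303.9410 K; T2 = 43.1240 + 273.15 = 316.2740 K
k1 = A * exp(-Ea/(R*T1)) = 391060.4290 * exp(-71302.5460/(8.314*303.9410)) = 2.1772e-07 1/s
k2 = A * exp(-Ea/(R*T2)) = 391060.4290 * exp(-71302.5460/(8.314*316.2740)) = 6.5427e-07 1/s
k2/k1 = 6.5427e-07 / 2.1772e-07 = 3.0051


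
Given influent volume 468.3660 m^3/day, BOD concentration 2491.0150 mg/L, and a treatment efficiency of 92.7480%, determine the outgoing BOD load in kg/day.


Load_in = volume * conc / 1000 = 468.3660 * 2491.0150 / 1000 = 1166.7067 kg/day
Removed = Load_in * eff / 100 = 1166.7067 * 92.7480 / 100 = 1082.0972 kg/day
Load_out = Load_in - Removed = 1166.7067 - 1082.0972 = 84.6096 kg/day


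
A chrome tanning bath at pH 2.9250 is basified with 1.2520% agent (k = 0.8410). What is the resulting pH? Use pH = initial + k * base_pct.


Formula: pH_final = pH_initial + k * base_pct
Substituting: pH_final = 2.9250 + 0.8410 * 1.2520
Result: 3.9779


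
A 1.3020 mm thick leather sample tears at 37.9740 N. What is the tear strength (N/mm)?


Formula: Tear strength = force / thickness
Substituting: Tear strength = 37.9740 / 1.3020
Result: 29.1659 N/mm
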